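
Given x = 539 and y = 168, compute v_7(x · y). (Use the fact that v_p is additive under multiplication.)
v_7(90552) = 3

v_p(x) = 2 (factor: 539 = 7^2 · 11); v_p(y) = 1 (factor: 168 = 7^1 · 24). Additivity: v_p(xy) = v_p(x) + v_p(y) = 2 + 1 = 3. (Direct check: xy = 90552 = 7^3 · (264).)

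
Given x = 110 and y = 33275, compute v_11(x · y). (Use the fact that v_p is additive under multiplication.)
v_11(3660250) = 4

v_p(x) = 1 (factor: 110 = 11^1 · 10); v_p(y) = 3 (factor: 33275 = 11^3 · 25). Additivity: v_p(xy) = v_p(x) + v_p(y) = 1 + 3 = 4. (Direct check: xy = 3660250 = 11^4 · (250).)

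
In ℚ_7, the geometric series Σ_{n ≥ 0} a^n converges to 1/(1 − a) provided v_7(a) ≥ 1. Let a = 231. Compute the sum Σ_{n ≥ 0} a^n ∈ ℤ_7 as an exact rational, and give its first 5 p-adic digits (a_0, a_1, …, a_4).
Σ a^n = 1/(1 − a) = -1/230;  first 5 digits = (1, 5, 1, 1, 6)

v_7(a) = 1 ≥ 1, so the series converges in ℤ_7 to 1/(1 − a) = 1/(1 − 231) = -1/230. Expand this rational in ℤ_7: compute digits iteratively via d_i = x_i mod 7, x_{i+1} = (x_i − d_i)/7. The first 5 digits are (1, 5, 1, 1, 6).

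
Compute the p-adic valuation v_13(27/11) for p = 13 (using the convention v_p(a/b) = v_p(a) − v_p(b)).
v_13(27/11) = 0

Factor powers of 13 from the numerator and denominator of the reduced fraction: 27 = 13^0 · 27 and 11 = 13^0 · 11. Apply v_p(a/b) = v_p(a) − v_p(b): v_13(27/11) = 0 − 0 = 0.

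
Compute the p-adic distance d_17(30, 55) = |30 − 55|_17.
d_17(30, 55) = 1

Step 1 — x − y = 30 − 55 = -25. Step 2 — v_17(-25) = 0 (factor: -25 = −(17^0 · 25); the sign does not affect v_p). Step 3 — |x − y|_17 = 17^{0} = 1.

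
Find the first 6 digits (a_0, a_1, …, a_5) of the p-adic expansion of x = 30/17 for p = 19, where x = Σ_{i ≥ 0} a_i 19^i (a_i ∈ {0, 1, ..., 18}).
(a_0, …, a_5) = (4, 1, 10, 14, 16, 17)

v_19(30/17) = 0 (numerator and denominator both coprime to 19), so x ∈ ℤ_19^×. Compute digits iteratively via a_i = x_i mod 19, x_{i+1} = (x_i − a_i)/19, with x_0 = x:
  x_0 = 30/17;  a_0 = 4;  x_1 = (x_0 − 4)/19 = -2/17
  x_1 = -2/17;  a_1 = 1;  x_2 = (x_1 − 1)/19 = -1/17
  x_2 = -1/17;  a_2 = 10;  x_3 = (x_2 − 10)/19 = -9/17
  x_3 = -9/17;  a_3 = 14;  x_4 = (x_3 − 14)/19 = -13/17
  x_4 = -13/17;  a_4 = 16;  x_5 = (x_4 − 16)/19 = -15/17
  x_5 = -15/17;  a_5 = 17;  x_6 = (x_5 − 17)/19 = -16/17
Digits: (4, 1, 10, 14, 16, 17).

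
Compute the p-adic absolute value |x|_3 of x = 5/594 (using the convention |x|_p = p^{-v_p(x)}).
|5/594|_3 = 27

Step 1 — compute v_3(x) by factoring powers of 3 out of the numerator and denominator: v_3(5/594) = -3. Step 2 — apply |x|_p = p^{-v_p(x)} = 3^{3} = 27.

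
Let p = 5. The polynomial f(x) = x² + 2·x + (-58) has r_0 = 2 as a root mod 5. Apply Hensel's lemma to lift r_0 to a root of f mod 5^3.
r_2 = 52 (mod 125)

Hensel: r_{i+1} = r_i − f(r_i)·(f′(r_i))^{-1} mod 5^{i+2}, f′(x) = 2x + 2. Iterate:
  r_0 = 2 (mod 5)
  r_1 = 2 (mod 25)
  r_2 = 52 (mod 125)
Final: r = 52 satisfies f(r) ≡ 0 mod 5^3.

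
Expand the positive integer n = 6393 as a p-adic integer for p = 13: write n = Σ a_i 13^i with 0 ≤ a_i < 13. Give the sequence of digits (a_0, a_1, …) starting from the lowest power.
(a_0, a_1, …) = (10, 10, 11, 2)

Repeated division by 13 gives the digits low-to-high: 6393 = 10 + 10·13^1 + 11·13^2 + 2·13^3. Digit sequence: (10, 10, 11, 2).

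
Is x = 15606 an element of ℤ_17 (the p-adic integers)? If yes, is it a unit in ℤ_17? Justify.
x ∈ ℤ_17 but not a unit; v_17(x) = 2 > 0

ℤ_17 = {x ∈ ℚ_17 : v_17(x) ≥ 0} and ℤ_17^× = {x ∈ ℤ_17 : v_17(x) = 0}. Here v_17(15606) = v_17(num) − v_17(den) = 2; compare against these criteria.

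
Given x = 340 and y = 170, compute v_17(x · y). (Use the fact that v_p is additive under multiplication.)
v_17(57800) = 2

v_p(x) = 1 (factor: 340 = 17^1 · 20); v_p(y) = 1 (factor: 170 = 17^1 · 10). Additivity: v_p(xy) = v_p(x) + v_p(y) = 1 + 1 = 2. (Direct check: xy = 57800 = 17^2 · (200).)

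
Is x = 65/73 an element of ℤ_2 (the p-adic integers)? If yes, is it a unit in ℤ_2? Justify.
x ∈ ℤ_2^× (unit); v_2(x) = 0

ℤ_2 = {x ∈ ℚ_2 : v_2(x) ≥ 0} and ℤ_2^× = {x ∈ ℤ_2 : v_2(x) = 0}. Here v_2(65/73) = v_2(num) − v_2(den) = 0; compare against these criteria.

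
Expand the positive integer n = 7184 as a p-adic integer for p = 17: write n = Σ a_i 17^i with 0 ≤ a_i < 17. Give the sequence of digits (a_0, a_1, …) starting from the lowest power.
(a_0, a_1, …) = (10, 14, 7, 1)

Repeated division by 17 gives the digits low-to-high: 7184 = 10 + 14·17^1 + 7·17^2 + 1·17^3. Digit sequence: (10, 14, 7, 1).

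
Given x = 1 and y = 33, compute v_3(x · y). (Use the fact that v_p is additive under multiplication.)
v_3(33) = 1

v_p(x) = 0 (factor: 1 = 3^0 · 1); v_p(y) = 1 (factor: 33 = 3^1 · 11). Additivity: v_p(xy) = v_p(x) + v_p(y) = 0 + 1 = 1. (Direct check: xy = 33 = 3^1 · (11).)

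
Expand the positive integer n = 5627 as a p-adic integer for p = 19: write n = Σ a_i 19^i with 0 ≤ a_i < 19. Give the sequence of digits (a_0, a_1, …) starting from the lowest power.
(a_0, a_1, …) = (3, 11, 15)

Repeated division by 19 gives the digits low-to-high: 5627 = 3 + 11·19^1 + 15·19^2. Digit sequence: (3, 11, 15).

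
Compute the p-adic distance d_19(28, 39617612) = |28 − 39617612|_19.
d_19(28, 39617612) = 1/2476099

Step 1 — x − y = 28 − 39617612 = -39617584. Step 2 — v_19(-39617584) = 5 (factor: -39617584 = −(19^5 · 16); the sign does not affect v_p). Step 3 — |x − y|_19 = 19^{-5} = 1/2476099.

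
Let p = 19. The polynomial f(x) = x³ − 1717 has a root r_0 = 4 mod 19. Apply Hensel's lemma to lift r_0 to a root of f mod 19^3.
r_2 = 2227 (mod 6859)

Hensel: r_{i+1} = r_i − f(r_i)/f′(r_i) mod 19^{i+2}, where f′(x) = 3x². Iterate:
  r_0 = 4 (mod 19)
  r_1 = 61 (mod 361)
  r_2 = 2227 (mod 6859)
Final: r = 2227 with f(r) ≡ 0 mod 19^3.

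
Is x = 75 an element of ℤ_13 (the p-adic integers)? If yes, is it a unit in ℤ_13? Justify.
x ∈ ℤ_13^× (unit); v_13(x) = 0

ℤ_13 = {x ∈ ℚ_13 : v_13(x) ≥ 0} and ℤ_13^× = {x ∈ ℤ_13 : v_13(x) = 0}. Here v_13(75) = v_13(num) − v_13(den) = 0; compare against these criteria.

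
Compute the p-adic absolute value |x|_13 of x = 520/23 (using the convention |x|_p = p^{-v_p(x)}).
|520/23|_13 = 1/13

Step 1 — compute v_13(x) by factoring powers of 13 out of the numerator and denominator: v_13(520/23) = 1. Step 2 — apply |x|_p = p^{-v_p(x)} = 13^{-1} = 1/13.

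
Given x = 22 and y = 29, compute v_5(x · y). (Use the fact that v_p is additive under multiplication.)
v_5(638) = 0

v_p(x) = 0 (factor: 22 = 5^0 · 22); v_p(y) = 0 (factor: 29 = 5^0 · 29). Additivity: v_p(xy) = v_p(x) + v_p(y) = 0 + 0 = 0. (Direct check: xy = 638 = 5^0 · (638).)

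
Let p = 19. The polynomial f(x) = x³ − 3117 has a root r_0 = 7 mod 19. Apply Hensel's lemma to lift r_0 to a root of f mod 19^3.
r_2 = 463 (mod 6859)

Hensel: r_{i+1} = r_i − f(r_i)/f′(r_i) mod 19^{i+2}, where f′(x) = 3x². Iterate:
  r_0 = 7 (mod 19)
  r_1 = 102 (mod 361)
  r_2 = 463 (mod 6859)
Final: r = 463 with f(r) ≡ 0 mod 19^3.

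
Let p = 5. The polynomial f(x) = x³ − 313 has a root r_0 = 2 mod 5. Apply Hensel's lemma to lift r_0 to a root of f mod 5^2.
r_1 = 17 (mod 25)

Hensel: r_{i+1} = r_i − f(r_i)/f′(r_i) mod 5^{i+2}, where f′(x) = 3x². Iterate:
  r_0 = 2 (mod 5)
  r_1 = 17 (mod 25)
Final: r = 17 with f(r) ≡ 0 mod 5^2.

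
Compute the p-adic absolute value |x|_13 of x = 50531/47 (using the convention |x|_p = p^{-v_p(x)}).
|50531/47|_13 = 1/2197

Step 1 — compute v_13(x) by factoring powers of 13 out of the numerator and denominator: v_13(50531/47) = 3. Step 2 — apply |x|_p = p^{-v_p(x)} = 13^{-3} = 1/2197.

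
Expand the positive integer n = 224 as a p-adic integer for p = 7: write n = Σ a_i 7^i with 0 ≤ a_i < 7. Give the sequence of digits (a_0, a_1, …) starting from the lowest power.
(a_0, a_1, …) = (0, 4, 4)

Repeated division by 7 gives the digits low-to-high: 224 = 4·7^1 + 4·7^2. Digit sequence: (0, 4, 4).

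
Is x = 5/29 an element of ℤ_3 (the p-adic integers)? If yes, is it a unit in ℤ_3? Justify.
x ∈ ℤ_3^× (unit); v_3(x) = 0

ℤ_3 = {x ∈ ℚ_3 : v_3(x) ≥ 0} and ℤ_3^× = {x ∈ ℤ_3 : v_3(x) = 0}. Here v_3(5/29) = v_3(num) − v_3(den) = 0; compare against these criteria.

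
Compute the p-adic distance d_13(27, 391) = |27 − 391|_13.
d_13(27, 391) = 1/13

Step 1 — x − y = 27 − 391 = -364. Step 2 — v_13(-364) = 1 (factor: -364 = −(13^1 · 28); the sign does not affect v_p). Step 3 — |x − y|_13 = 13^{-1} = 1/13.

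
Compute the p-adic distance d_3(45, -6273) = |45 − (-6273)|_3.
d_3(45, -6273) = 1/243

Step 1 — x − y = 45 − (-6273) = 6318. Step 2 — v_3(6318) = 5 (factor: 6318 = (3^5 · 26); the sign does not affect v_p). Step 3 — |x − y|_3 = 3^{-5} = 1/243.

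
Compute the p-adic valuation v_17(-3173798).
v_17(-3173798) = 4

v_17(n) is the largest exponent k such that 17^k divides n. Factor out: -3173798 = -17^4 · 38. (Sign doesn't affect v_p.) So v_17(-3173798) = 4.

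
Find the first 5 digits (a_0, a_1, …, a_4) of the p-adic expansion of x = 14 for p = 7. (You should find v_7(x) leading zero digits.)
(a_0, …, a_4) = (0, 2, 0, 0, 0)

v_7(14) = 1, so a_0 = ... = a_0 = 0. Factor out: x = 7^1 · u with u = 2 a unit in ℤ_7. Expand u iteratively via a_{v+i} = u_i mod 7, u_{i+1} = (u_i − a_{v+i})/7:
  u_0 = 2;  a_1 = 2;  u_1 = (u_0 − 2)/7 = 0
  u_1 = 0;  a_2 = 0;  u_2 = (u_1 − 0)/7 = 0
  u_2 = 0;  a_3 = 0;  u_3 = (u_2 − 0)/7 = 0
  u_3 = 0;  a_4 = 0;  u_4 = (u_3 − 0)/7 = 0
Digits: (0, 2, 0, 0, 0).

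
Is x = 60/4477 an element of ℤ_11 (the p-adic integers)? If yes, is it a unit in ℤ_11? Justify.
x ∉ ℤ_11 (v_11(x) = -2 < 0)

ℤ_11 = {x ∈ ℚ_11 : v_11(x) ≥ 0} and ℤ_11^× = {x ∈ ℤ_11 : v_11(x) = 0}. Here v_11(60/4477) = v_11(num) − v_11(den) = -2; compare against these criteria.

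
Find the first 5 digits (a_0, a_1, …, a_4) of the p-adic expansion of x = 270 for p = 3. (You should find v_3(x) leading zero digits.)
(a_0, …, a_4) = (0, 0, 0, 1, 0)

v_3(270) = 3, so a_0 = ... = a_2 = 0. Factor out: x = 3^3 · u with u = 10 a unit in ℤ_3. Expand u iteratively via a_{v+i} = u_i mod 3, u_{i+1} = (u_i − a_{v+i})/3:
  u_0 = 10;  a_3 = 1;  u_1 = (u_0 − 1)/3 = 3
  u_1 = 3;  a_4 = 0;  u_2 = (u_1 − 0)/3 = 1
Digits: (0, 0, 0, 1, 0).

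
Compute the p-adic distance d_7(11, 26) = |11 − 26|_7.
d_7(11, 26) = 1

Step 1 — x − y = 11 − 26 = -15. Step 2 — v_7(-15) = 0 (factor: -15 = −(7^0 · 15); the sign does not affect v_p). Step 3 — |x − y|_7 = 7^{0} = 1.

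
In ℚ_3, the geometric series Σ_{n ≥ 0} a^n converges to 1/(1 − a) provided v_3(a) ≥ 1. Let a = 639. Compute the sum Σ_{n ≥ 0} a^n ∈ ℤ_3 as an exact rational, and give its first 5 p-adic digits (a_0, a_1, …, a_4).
Σ a^n = 1/(1 − a) = -1/638;  first 5 digits = (1, 0, 2, 2, 2)

v_3(a) = 2 ≥ 1, so the series converges in ℤ_3 to 1/(1 − a) = 1/(1 − 639) = -1/638. Expand this rational in ℤ_3: compute digits iteratively via d_i = x_i mod 3, x_{i+1} = (x_i − d_i)/3. The first 5 digits are (1, 0, 2, 2, 2).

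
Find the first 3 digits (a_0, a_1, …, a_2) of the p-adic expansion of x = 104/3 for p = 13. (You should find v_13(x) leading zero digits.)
(a_0, …, a_2) = (0, 7, 4)

v_13(104/3) = 1, so a_0 = ... = a_0 = 0. Factor out: x = 13^1 · u with u = 8/3 a unit in ℤ_13. Expand u iteratively via a_{v+i} = u_i mod 13, u_{i+1} = (u_i − a_{v+i})/13:
  u_0 = 8/3;  a_1 = 7;  u_1 = (u_0 − 7)/13 = -1/3
  u_1 = -1/3;  a_2 = 4;  u_2 = (u_1 − 4)/13 = -1/3
Digits: (0, 7, 4).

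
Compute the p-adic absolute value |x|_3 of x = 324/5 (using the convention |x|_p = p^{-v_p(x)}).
|324/5|_3 = 1/81

Step 1 — compute v_3(x) by factoring powers of 3 out of the numerator and denominator: v_3(324/5) = 4. Step 2 — apply |x|_p = p^{-v_p(x)} = 3^{-4} = 1/81.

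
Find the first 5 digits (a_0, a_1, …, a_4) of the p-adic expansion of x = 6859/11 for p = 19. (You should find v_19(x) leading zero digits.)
(a_0, …, a_4) = (0, 0, 0, 7, 10)

v_19(6859/11) = 3, so a_0 = ... = a_2 = 0. Factor out: x = 19^3 · u with u = 1/11 a unit in ℤ_19. Expand u iteratively via a_{v+i} = u_i mod 19, u_{i+1} = (u_i − a_{v+i})/19:
  u_0 = 1/11;  a_3 = 7;  u_1 = (u_0 − 7)/19 = -4/11
  u_1 = -4/11;  a_4 = 10;  u_2 = (u_1 − 10)/19 = -6/11
Digits: (0, 0, 0, 7, 10).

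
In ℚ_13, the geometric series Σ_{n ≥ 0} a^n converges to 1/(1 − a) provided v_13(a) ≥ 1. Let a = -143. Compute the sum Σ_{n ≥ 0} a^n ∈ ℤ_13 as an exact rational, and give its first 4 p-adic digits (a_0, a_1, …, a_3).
Σ a^n = 1/(1 − a) = 1/144;  first 4 digits = (1, 2, 3, 4)

v_13(a) = 1 ≥ 1, so the series converges in ℤ_13 to 1/(1 − a) = 1/(1 − (-143)) = 1/144. Expand this rational in ℤ_13: compute digits iteratively via d_i = x_i mod 13, x_{i+1} = (x_i − d_i)/13. The first 4 digits are (1, 2, 3, 4).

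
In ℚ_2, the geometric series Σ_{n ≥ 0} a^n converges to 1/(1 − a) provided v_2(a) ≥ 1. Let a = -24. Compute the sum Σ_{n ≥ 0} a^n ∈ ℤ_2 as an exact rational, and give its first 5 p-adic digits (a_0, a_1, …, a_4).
Σ a^n = 1/(1 − a) = 1/25;  first 5 digits = (1, 0, 0, 1, 0)

v_2(a) = 3 ≥ 1, so the series converges in ℤ_2 to 1/(1 − a) = 1/(1 − (-24)) = 1/25. Expand this rational in ℤ_2: compute digits iteratively via d_i = x_i mod 2, x_{i+1} = (x_i − d_i)/2. The first 5 digits are (1, 0, 0, 1, 0).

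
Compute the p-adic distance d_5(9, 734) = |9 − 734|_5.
d_5(9, 734) = 1/25

Step 1 — x − y = 9 − 734 = -725. Step 2 — v_5(-725) = 2 (factor: -725 = −(5^2 · 29); the sign does not affect v_p). Step 3 — |x − y|_5 = 5^{-2} = 1/25.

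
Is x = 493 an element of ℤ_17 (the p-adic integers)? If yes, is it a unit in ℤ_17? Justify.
x ∈ ℤ_17 but not a unit; v_17(x) = 1 > 0

ℤ_17 = {x ∈ ℚ_17 : v_17(x) ≥ 0} and ℤ_17^× = {x ∈ ℤ_17 : v_17(x) = 0}. Here v_17(493) = v_17(num) − v_17(den) = 1; compare against these criteria.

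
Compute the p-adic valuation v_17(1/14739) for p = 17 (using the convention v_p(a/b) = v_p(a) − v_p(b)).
v_17(1/14739) = -3

Factor powers of 17 from the numerator and denominator of the reduced fraction: 1 = 17^0 · 1 and 14739 = 17^3 · 3. Apply v_p(a/b) = v_p(a) − v_p(b): v_17(1/14739) = 0 − 3 = -3.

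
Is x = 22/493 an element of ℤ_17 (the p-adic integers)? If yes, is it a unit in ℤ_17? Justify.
x ∉ ℤ_17 (v_17(x) = -1 < 0)

ℤ_17 = {x ∈ ℚ_17 : v_17(x) ≥ 0} and ℤ_17^× = {x ∈ ℤ_17 : v_17(x) = 0}. Here v_17(22/493) = v_17(num) − v_17(den) = -1; compare against these criteria.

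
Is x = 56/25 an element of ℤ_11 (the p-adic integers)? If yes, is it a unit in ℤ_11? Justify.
x ∈ ℤ_11^× (unit); v_11(x) = 0

ℤ_11 = {x ∈ ℚ_11 : v_11(x) ≥ 0} and ℤ_11^× = {x ∈ ℤ_11 : v_11(x) = 0}. Here v_11(56/25) = v_11(num) − v_11(den) = 0; compare against these criteria.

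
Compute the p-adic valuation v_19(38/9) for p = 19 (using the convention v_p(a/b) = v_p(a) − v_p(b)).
v_19(38/9) = 1

Factor powers of 19 from the numerator and denominator of the reduced fraction: 38 = 19^1 · 2 and 9 = 19^0 · 9. Apply v_p(a/b) = v_p(a) − v_p(b): v_19(38/9) = 1 − 0 = 1.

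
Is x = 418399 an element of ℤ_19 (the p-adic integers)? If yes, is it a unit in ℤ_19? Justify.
x ∈ ℤ_19 but not a unit; v_19(x) = 3 > 0

ℤ_19 = {x ∈ ℚ_19 : v_19(x) ≥ 0} and ℤ_19^× = {x ∈ ℤ_19 : v_19(x) = 0}. Here v_19(418399) = v_19(num) − v_19(den) = 3; compare against these criteria.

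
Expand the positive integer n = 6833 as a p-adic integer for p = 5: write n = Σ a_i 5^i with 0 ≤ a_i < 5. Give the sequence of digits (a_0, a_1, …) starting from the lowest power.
(a_0, a_1, …) = (3, 1, 3, 4, 0, 2)

Repeated division by 5 gives the digits low-to-high: 6833 = 3 + 1·5^1 + 3·5^2 + 4·5^3 + 2·5^5. Digit sequence: (3, 1, 3, 4, 0, 2).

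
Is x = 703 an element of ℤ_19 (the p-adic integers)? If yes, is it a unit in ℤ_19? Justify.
x ∈ ℤ_19 but not a unit; v_19(x) = 1 > 0

ℤ_19 = {x ∈ ℚ_19 : v_19(x) ≥ 0} and ℤ_19^× = {x ∈ ℤ_19 : v_19(x) = 0}. Here v_19(703) = v_19(num) − v_19(den) = 1; compare against these criteria.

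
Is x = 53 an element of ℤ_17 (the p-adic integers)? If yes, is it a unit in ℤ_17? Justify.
x ∈ ℤ_17^× (unit); v_17(x) = 0

ℤ_17 = {x ∈ ℚ_17 : v_17(x) ≥ 0} and ℤ_17^× = {x ∈ ℤ_17 : v_17(x) = 0}. Here v_17(53) = v_17(num) − v_17(den) = 0; compare against these criteria.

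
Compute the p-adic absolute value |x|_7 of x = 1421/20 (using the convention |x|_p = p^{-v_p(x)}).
|1421/20|_7 = 1/49

Step 1 — compute v_7(x) by factoring powers of 7 out of the numerator and denominator: v_7(1421/20) = 2. Step 2 — apply |x|_p = p^{-v_p(x)} = 7^{-2} = 1/49.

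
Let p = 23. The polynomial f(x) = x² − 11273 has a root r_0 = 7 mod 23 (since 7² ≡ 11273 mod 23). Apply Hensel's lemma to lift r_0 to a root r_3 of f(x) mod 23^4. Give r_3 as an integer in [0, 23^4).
r_3 = 42373 (mod 279841)

Hensel's recurrence: r_{i+1} = r_i − f(r_i)·(f′(r_i))^{-1} mod 23^{i+2}, with f′(x) = 2x. Iterate:
  r_0 = 7 (mod 23)
  r_1 = 53 (mod 529)
  r_2 = 5872 (mod 12167)
  r_3 = 42373 (mod 279841)
Final: r_3 = 42373, and one checks f(r_3) ≡ 0 mod 23^4.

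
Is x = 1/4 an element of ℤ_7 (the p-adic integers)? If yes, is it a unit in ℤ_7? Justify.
x ∈ ℤ_7^× (unit); v_7(x) = 0

ℤ_7 = {x ∈ ℚ_7 : v_7(x) ≥ 0} and ℤ_7^× = {x ∈ ℤ_7 : v_7(x) = 0}. Here v_7(1/4) = v_7(num) − v_7(den) = 0; compare against these criteria.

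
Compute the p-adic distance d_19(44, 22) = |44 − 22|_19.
d_19(44, 22) = 1

Step 1 — x − y = 44 − 22 = 22. Step 2 — v_19(22) = 0 (factor: 22 = (19^0 · 22); the sign does not affect v_p). Step 3 — |x − y|_19 = 19^{0} = 1.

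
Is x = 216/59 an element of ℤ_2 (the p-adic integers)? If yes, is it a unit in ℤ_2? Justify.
x ∈ ℤ_2 but not a unit; v_2(x) = 3 > 0

ℤ_2 = {x ∈ ℚ_2 : v_2(x) ≥ 0} and ℤ_2^× = {x ∈ ℤ_2 : v_2(x) = 0}. Here v_2(216/59) = v_2(num) − v_2(den) = 3; compare against these criteria.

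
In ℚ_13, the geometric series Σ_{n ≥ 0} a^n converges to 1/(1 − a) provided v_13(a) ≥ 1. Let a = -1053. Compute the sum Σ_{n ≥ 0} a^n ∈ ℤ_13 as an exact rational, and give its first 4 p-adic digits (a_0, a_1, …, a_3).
Σ a^n = 1/(1 − a) = 1/1054;  first 4 digits = (1, 10, 2, 9)

v_13(a) = 1 ≥ 1, so the series converges in ℤ_13 to 1/(1 − a) = 1/(1 − (-1053)) = 1/1054. Expand this rational in ℤ_13: compute digits iteratively via d_i = x_i mod 13, x_{i+1} = (x_i − d_i)/13. The first 4 digits are (1, 10, 2, 9).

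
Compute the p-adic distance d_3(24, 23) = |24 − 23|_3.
d_3(24, 23) = 1

Step 1 — x − y = 24 − 23 = 1. Step 2 — v_3(1) = 0 (factor: 1 = (3^0 · 1); the sign does not affect v_p). Step 3 — |x − y|_3 = 3^{0} = 1.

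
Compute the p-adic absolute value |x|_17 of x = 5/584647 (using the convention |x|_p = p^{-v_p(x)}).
|5/584647|_17 = 83521

Step 1 — compute v_17(x) by factoring powers of 17 out of the numerator and denominator: v_17(5/584647) = -4. Step 2 — apply |x|_p = p^{-v_p(x)} = 17^{4} = 83521.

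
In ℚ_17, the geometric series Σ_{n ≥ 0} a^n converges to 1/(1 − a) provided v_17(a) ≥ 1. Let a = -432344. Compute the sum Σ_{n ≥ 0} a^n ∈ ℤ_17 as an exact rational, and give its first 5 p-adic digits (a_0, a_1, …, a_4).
Σ a^n = 1/(1 − a) = 1/432345;  first 5 digits = (1, 0, 0, 14, 11)

v_17(a) = 3 ≥ 1, so the series converges in ℤ_17 to 1/(1 − a) = 1/(1 − (-432344)) = 1/432345. Expand this rational in ℤ_17: compute digits iteratively via d_i = x_i mod 17, x_{i+1} = (x_i − d_i)/17. The first 5 digits are (1, 0, 0, 14, 11).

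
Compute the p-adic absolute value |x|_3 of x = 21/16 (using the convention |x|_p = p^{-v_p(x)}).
|21/16|_3 = 1/3

Step 1 — compute v_3(x) by factoring powers of 3 out of the numerator and denominator: v_3(21/16) = 1. Step 2 — apply |x|_p = p^{-v_p(x)} = 3^{-1} = 1/3.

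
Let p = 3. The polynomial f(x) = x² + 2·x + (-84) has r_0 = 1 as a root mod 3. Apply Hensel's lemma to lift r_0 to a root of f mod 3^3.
r_2 = 1 (mod 27)

Hensel: r_{i+1} = r_i − f(r_i)·(f′(r_i))^{-1} mod 3^{i+2}, f′(x) = 2x + 2. Iterate:
  r_0 = 1 (mod 3)
  r_1 = 1 (mod 9)
  r_2 = 1 (mod 27)
Final: r = 1 satisfies f(r) ≡ 0 mod 3^3.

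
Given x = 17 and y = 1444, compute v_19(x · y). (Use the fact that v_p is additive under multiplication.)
v_19(24548) = 2

v_p(x) = 0 (factor: 17 = 19^0 · 17); v_p(y) = 2 (factor: 1444 = 19^2 · 4). Additivity: v_p(xy) = v_p(x) + v_p(y) = 0 + 2 = 2. (Direct check: xy = 24548 = 19^2 · (68).)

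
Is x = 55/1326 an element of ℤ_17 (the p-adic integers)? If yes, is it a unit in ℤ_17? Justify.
x ∉ ℤ_17 (v_17(x) = -1 < 0)

ℤ_17 = {x ∈ ℚ_17 : v_17(x) ≥ 0} and ℤ_17^× = {x ∈ ℤ_17 : v_17(x) = 0}. Here v_17(55/1326) = v_17(num) − v_17(den) = -1; compare against these criteria.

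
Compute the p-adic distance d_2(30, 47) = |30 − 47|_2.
d_2(30, 47) = 1

Step 1 — x − y = 30 − 47 = -17. Step 2 — v_2(-17) = 0 (factor: -17 = −(2^0 · 17); the sign does not affect v_p). Step 3 — |x − y|_2 = 2^{0} = 1.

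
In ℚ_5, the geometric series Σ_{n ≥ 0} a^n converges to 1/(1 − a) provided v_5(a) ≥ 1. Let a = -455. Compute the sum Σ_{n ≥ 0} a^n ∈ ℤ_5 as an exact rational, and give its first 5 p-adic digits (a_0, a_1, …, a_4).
Σ a^n = 1/(1 − a) = 1/456;  first 5 digits = (1, 4, 2, 1, 2)

v_5(a) = 1 ≥ 1, so the series converges in ℤ_5 to 1/(1 − a) = 1/(1 − (-455)) = 1/456. Expand this rational in ℤ_5: compute digits iteratively via d_i = x_i mod 5, x_{i+1} = (x_i − d_i)/5. The first 5 digits are (1, 4, 2, 1, 2).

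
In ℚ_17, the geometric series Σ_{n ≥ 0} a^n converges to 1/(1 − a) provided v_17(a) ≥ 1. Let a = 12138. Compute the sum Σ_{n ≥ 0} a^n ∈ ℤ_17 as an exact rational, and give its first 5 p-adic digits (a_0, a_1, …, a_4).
Σ a^n = 1/(1 − a) = -1/12137;  first 5 digits = (1, 0, 8, 2, 13)

v_17(a) = 2 ≥ 1, so the series converges in ℤ_17 to 1/(1 − a) = 1/(1 − 12138) = -1/12137. Expand this rational in ℤ_17: compute digits iteratively via d_i = x_i mod 17, x_{i+1} = (x_i − d_i)/17. The first 5 digits are (1, 0, 8, 2, 13).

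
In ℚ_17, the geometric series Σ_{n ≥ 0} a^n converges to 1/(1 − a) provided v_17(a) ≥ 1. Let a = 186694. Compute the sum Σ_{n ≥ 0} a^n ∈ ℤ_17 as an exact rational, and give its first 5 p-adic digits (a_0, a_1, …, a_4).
Σ a^n = 1/(1 − a) = -1/186693;  first 5 digits = (1, 0, 0, 4, 2)

v_17(a) = 3 ≥ 1, so the series converges in ℤ_17 to 1/(1 − a) = 1/(1 − 186694) = -1/186693. Expand this rational in ℤ_17: compute digits iteratively via d_i = x_i mod 17, x_{i+1} = (x_i − d_i)/17. The first 5 digits are (1, 0, 0, 4, 2).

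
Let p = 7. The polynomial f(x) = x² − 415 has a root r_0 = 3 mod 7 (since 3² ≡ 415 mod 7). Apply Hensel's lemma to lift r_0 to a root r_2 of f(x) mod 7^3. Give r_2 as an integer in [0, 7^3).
r_2 = 38 (mod 343)

Hensel's recurrence: r_{i+1} = r_i − f(r_i)·(f′(r_i))^{-1} mod 7^{i+2}, with f′(x) = 2x. Iterate:
  r_0 = 3 (mod 7)
  r_1 = 38 (mod 49)
  r_2 = 38 (mod 343)
Final: r_2 = 38, and one checks f(r_2) ≡ 0 mod 7^3.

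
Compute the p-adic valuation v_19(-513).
v_19(-513) = 1

v_19(n) is the largest exponent k such that 19^k divides n. Factor out: -513 = -19^1 · 27. (Sign doesn't affect v_p.) So v_19(-513) = 1.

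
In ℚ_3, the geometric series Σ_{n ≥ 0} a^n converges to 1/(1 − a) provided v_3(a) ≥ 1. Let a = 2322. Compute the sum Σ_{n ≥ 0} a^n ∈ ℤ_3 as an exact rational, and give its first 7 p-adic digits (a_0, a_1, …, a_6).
Σ a^n = 1/(1 − a) = -1/2321;  first 7 digits = (1, 0, 0, 2, 1, 0, 1)

v_3(a) = 3 ≥ 1, so the series converges in ℤ_3 to 1/(1 − a) = 1/(1 − 2322) = -1/2321. Expand this rational in ℤ_3: compute digits iteratively via d_i = x_i mod 3, x_{i+1} = (x_i − d_i)/3. The first 7 digits are (1, 0, 0, 2, 1, 0, 1).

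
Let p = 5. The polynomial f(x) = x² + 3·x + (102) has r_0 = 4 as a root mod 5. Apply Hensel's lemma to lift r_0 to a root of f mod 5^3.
r_2 = 24 (mod 125)

Hensel: r_{i+1} = r_i − f(r_i)·(f′(r_i))^{-1} mod 5^{i+2}, f′(x) = 2x + 3. Iterate:
  r_0 = 4 (mod 5)
  r_1 = 24 (mod 25)
  r_2 = 24 (mod 125)
Final: r = 24 satisfies f(r) ≡ 0 mod 5^3.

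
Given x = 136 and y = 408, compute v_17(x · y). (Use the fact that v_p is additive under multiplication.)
v_17(55488) = 2

v_p(x) = 1 (factor: 136 = 17^1 · 8); v_p(y) = 1 (factor: 408 = 17^1 · 24). Additivity: v_p(xy) = v_p(x) + v_p(y) = 1 + 1 = 2. (Direct check: xy = 55488 = 17^2 · (192).)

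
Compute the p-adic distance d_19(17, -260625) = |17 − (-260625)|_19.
d_19(17, -260625) = 1/130321

Step 1 — x − y = 17 − (-260625) = 260642. Step 2 — v_19(260642) = 4 (factor: 260642 = (19^4 · 2); the sign does not affect v_p). Step 3 — |x − y|_19 = 19^{-4} = 1/130321.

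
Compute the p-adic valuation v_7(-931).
v_7(-931) = 2

v_7(n) is the largest exponent k such that 7^k divides n. Factor out: -931 = -7^2 · 19. (Sign doesn't affect v_p.) So v_7(-931) = 2.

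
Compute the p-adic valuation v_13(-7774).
v_13(-7774) = 2

v_13(n) is the largest exponent k such that 13^k divides n. Factor out: -7774 = -13^2 · 46. (Sign doesn't affect v_p.) So v_13(-7774) = 2.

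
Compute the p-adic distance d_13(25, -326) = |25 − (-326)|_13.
d_13(25, -326) = 1/13

Step 1 — x − y = 25 − (-326) = 351. Step 2 — v_13(351) = 1 (factor: 351 = (13^1 · 27); the sign does not affect v_p). Step 3 — |x − y|_13 = 13^{-1} = 1/13.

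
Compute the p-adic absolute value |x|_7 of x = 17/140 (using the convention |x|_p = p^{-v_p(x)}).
|17/140|_7 = 7

Step 1 — compute v_7(x) by factoring powers of 7 out of the numerator and denominator: v_7(17/140) = -1. Step 2 — apply |x|_p = p^{-v_p(x)} = 7^{1} = 7.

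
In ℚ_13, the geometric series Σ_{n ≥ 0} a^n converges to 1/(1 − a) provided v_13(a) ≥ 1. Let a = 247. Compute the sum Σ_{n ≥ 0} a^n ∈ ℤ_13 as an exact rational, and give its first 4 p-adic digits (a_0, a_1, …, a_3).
Σ a^n = 1/(1 − a) = -1/246;  first 4 digits = (1, 6, 11, 9)

v_13(a) = 1 ≥ 1, so the series converges in ℤ_13 to 1/(1 − a) = 1/(1 − 247) = -1/246. Expand this rational in ℤ_13: compute digits iteratively via d_i = x_i mod 13, x_{i+1} = (x_i − d_i)/13. The first 4 digits are (1, 6, 11, 9).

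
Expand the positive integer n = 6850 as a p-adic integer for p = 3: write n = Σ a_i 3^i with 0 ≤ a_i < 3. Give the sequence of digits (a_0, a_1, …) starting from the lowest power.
(a_0, a_1, …) = (1, 0, 2, 1, 0, 1, 0, 0, 1)

Repeated division by 3 gives the digits low-to-high: 6850 = 1 + 2·3^2 + 1·3^3 + 1·3^5 + 1·3^8. Digit sequence: (1, 0, 2, 1, 0, 1, 0, 0, 1).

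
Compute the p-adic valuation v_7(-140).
v_7(-140) = 1

v_7(n) is the largest exponent k such that 7^k divides n. Factor out: -140 = -7^1 · 20. (Sign doesn't affect v_p.) So v_7(-140) = 1.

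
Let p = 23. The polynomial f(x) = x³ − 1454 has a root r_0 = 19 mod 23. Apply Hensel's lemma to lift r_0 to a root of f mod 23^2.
r_1 = 226 (mod 529)

Hensel: r_{i+1} = r_i − f(r_i)/f′(r_i) mod 23^{i+2}, where f′(x) = 3x². Iterate:
  r_0 = 19 (mod 23)
  r_1 = 226 (mod 529)
Final: r = 226 with f(r) ≡ 0 mod 23^2.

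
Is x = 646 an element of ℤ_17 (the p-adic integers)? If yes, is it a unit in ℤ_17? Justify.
x ∈ ℤ_17 but not a unit; v_17(x) = 1 > 0

ℤ_17 = {x ∈ ℚ_17 : v_17(x) ≥ 0} and ℤ_17^× = {x ∈ ℤ_17 : v_17(x) = 0}. Here v_17(646) = v_17(num) − v_17(den) = 1; compare against these criteria.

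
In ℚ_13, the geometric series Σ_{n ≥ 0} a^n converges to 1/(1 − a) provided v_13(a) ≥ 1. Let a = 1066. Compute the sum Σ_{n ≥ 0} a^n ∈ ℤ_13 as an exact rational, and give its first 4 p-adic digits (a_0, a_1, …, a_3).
Σ a^n = 1/(1 − a) = -1/1065;  first 4 digits = (1, 4, 9, 9)

v_13(a) = 1 ≥ 1, so the series converges in ℤ_13 to 1/(1 − a) = 1/(1 − 1066) = -1/1065. Expand this rational in ℤ_13: compute digits iteratively via d_i = x_i mod 13, x_{i+1} = (x_i − d_i)/13. The first 4 digits are (1, 4, 9, 9).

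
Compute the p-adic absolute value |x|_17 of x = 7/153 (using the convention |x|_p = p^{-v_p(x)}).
|7/153|_17 = 17

Step 1 — compute v_17(x) by factoring powers of 17 out of the numerator and denominator: v_17(7/153) = -1. Step 2 — apply |x|_p = p^{-v_p(x)} = 17^{1} = 17.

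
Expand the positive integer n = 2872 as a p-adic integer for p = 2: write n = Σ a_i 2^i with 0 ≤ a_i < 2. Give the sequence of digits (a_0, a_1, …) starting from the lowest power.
(a_0, a_1, …) = (0, 0, 0, 1, 1, 1, 0, 0, 1, 1, 0, 1)

Repeated division by 2 gives the digits low-to-high: 2872 = 1·2^3 + 1·2^4 + 1·2^5 + 1·2^8 + 1·2^9 + 1·2^11. Digit sequence: (0, 0, 0, 1, 1, 1, 0, 0, 1, 1, 0, 1).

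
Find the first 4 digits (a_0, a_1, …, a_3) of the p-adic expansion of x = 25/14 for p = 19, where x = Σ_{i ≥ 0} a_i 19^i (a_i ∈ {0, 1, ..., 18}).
(a_0, …, a_3) = (14, 17, 14, 6)

v_19(25/14) = 0 (numerator and denominator both coprime to 19), so x ∈ ℤ_19^×. Compute digits iteratively via a_i = x_i mod 19, x_{i+1} = (x_i − a_i)/19, with x_0 = x:
  x_0 = 25/14;  a_0 = 14;  x_1 = (x_0 − 14)/19 = -9/14
  x_1 = -9/14;  a_1 = 17;  x_2 = (x_1 − 17)/19 = -13/14
  x_2 = -13/14;  a_2 = 14;  x_3 = (x_2 − 14)/19 = -11/14
  x_3 = -11/14;  a_3 = 6;  x_4 = (x_3 − 6)/19 = -5/14
Digits: (14, 17, 14, 6).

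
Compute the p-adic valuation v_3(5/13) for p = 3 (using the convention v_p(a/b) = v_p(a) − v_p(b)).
v_3(5/13) = 0

Factor powers of 3 from the numerator and denominator of the reduced fraction: 5 = 3^0 · 5 and 13 = 3^0 · 13. Apply v_p(a/b) = v_p(a) − v_p(b): v_3(5/13) = 0 − 0 = 0.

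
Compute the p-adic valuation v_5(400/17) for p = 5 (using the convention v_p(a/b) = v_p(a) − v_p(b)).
v_5(400/17) = 2

Factor powers of 5 from the numerator and denominator of the reduced fraction: 400 = 5^2 · 16 and 17 = 5^0 · 17. Apply v_p(a/b) = v_p(a) − v_p(b): v_5(400/17) = 2 − 0 = 2.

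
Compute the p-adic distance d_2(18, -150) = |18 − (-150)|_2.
d_2(18, -150) = 1/8

Step 1 — x − y = 18 − (-150) = 168. Step 2 — v_2(168) = 3 (factor: 168 = (2^3 · 21); the sign does not affect v_p). Step 3 — |x − y|_2 = 2^{-3} = 1/8.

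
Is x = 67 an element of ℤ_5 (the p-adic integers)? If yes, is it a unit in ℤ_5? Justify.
x ∈ ℤ_5^× (unit); v_5(x) = 0

ℤ_5 = {x ∈ ℚ_5 : v_5(x) ≥ 0} and ℤ_5^× = {x ∈ ℤ_5 : v_5(x) = 0}. Here v_5(67) = v_5(num) − v_5(den) = 0; compare against these criteria.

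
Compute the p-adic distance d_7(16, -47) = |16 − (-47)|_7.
d_7(16, -47) = 1/7

Step 1 — x − y = 16 − (-47) = 63. Step 2 — v_7(63) = 1 (factor: 63 = (7^1 · 9); the sign does not affect v_p). Step 3 — |x − y|_7 = 7^{-1} = 1/7.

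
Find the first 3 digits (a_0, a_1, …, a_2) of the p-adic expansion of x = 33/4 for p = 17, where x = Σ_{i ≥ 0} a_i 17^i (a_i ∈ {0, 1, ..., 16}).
(a_0, …, a_2) = (4, 13, 12)

v_17(33/4) = 0 (numerator and denominator both coprime to 17), so x ∈ ℤ_17^×. Compute digits iteratively via a_i = x_i mod 17, x_{i+1} = (x_i − a_i)/17, with x_0 = x:
  x_0 = 33/4;  a_0 = 4;  x_1 = (x_0 − 4)/17 = 1/4
  x_1 = 1/4;  a_1 = 13;  x_2 = (x_1 − 13)/17 = -3/4
  x_2 = -3/4;  a_2 = 12;  x_3 = (x_2 − 12)/17 = -3/4
Digits: (4, 13, 12).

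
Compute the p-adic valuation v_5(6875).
v_5(6875) = 4

v_5(n) is the largest exponent k such that 5^k divides n. Factor out: 6875 = 5^4 · 11. (Sign doesn't affect v_p.) So v_5(6875) = 4.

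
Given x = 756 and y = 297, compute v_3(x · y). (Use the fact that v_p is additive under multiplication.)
v_3(224532) = 6

v_p(x) = 3 (factor: 756 = 3^3 · 28); v_p(y) = 3 (factor: 297 = 3^3 · 11). Additivity: v_p(xy) = v_p(x) + v_p(y) = 3 + 3 = 6. (Direct check: xy = 224532 = 3^6 · (308).)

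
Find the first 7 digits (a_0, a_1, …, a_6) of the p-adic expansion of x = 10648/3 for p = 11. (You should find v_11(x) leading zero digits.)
(a_0, …, a_6) = (0, 0, 0, 10, 3, 7, 3)

v_11(10648/3) = 3, so a_0 = ... = a_2 = 0. Factor out: x = 11^3 · u with u = 8/3 a unit in ℤ_11. Expand u iteratively via a_{v+i} = u_i mod 11, u_{i+1} = (u_i − a_{v+i})/11:
  u_0 = 8/3;  a_3 = 10;  u_1 = (u_0 − 10)/11 = -2/3
  u_1 = -2/3;  a_4 = 3;  u_2 = (u_1 − 3)/11 = -1/3
  u_2 = -1/3;  a_5 = 7;  u_3 = (u_2 − 7)/11 = -2/3
  u_3 = -2/3;  a_6 = 3;  u_4 = (u_3 − 3)/11 = -1/3
Digits: (0, 0, 0, 10, 3, 7, 3).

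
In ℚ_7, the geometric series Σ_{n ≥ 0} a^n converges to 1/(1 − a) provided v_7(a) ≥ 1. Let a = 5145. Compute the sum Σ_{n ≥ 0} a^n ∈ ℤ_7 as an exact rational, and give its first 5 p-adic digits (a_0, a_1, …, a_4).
Σ a^n = 1/(1 − a) = -1/5144;  first 5 digits = (1, 0, 0, 1, 2)

v_7(a) = 3 ≥ 1, so the series converges in ℤ_7 to 1/(1 − a) = 1/(1 − 5145) = -1/5144. Expand this rational in ℤ_7: compute digits iteratively via d_i = x_i mod 7, x_{i+1} = (x_i − d_i)/7. The first 5 digits are (1, 0, 0, 1, 2).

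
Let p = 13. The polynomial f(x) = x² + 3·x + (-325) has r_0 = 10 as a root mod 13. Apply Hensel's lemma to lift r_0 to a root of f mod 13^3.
r_2 = 790 (mod 2197)

Hensel: r_{i+1} = r_i − f(r_i)·(f′(r_i))^{-1} mod 13^{i+2}, f′(x) = 2x + 3. Iterate:
  r_0 = 10 (mod 13)
  r_1 = 114 (mod 169)
  r_2 = 790 (mod 2197)
Final: r = 790 satisfies f(r) ≡ 0 mod 13^3.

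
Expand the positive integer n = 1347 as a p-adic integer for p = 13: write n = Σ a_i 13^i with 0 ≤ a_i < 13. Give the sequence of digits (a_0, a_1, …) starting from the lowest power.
(a_0, a_1, …) = (8, 12, 7)

Repeated division by 13 gives the digits low-to-high: 1347 = 8 + 12·13^1 + 7·13^2. Digit sequence: (8, 12, 7).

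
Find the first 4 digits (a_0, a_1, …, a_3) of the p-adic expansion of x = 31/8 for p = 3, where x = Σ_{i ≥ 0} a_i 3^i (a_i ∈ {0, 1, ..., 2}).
(a_0, …, a_3) = (2, 1, 1, 0)

v_3(31/8) = 0 (numerator and denominator both coprime to 3), so x ∈ ℤ_3^×. Compute digits iteratively via a_i = x_i mod 3, x_{i+1} = (x_i − a_i)/3, with x_0 = x:
  x_0 = 31/8;  a_0 = 2;  x_1 = (x_0 − 2)/3 = 5/8
  x_1 = 5/8;  a_1 = 1;  x_2 = (x_1 − 1)/3 = -1/8
  x_2 = -1/8;  a_2 = 1;  x_3 = (x_2 − 1)/3 = -3/8
  x_3 = -3/8;  a_3 = 0;  x_4 = (x_3 − 0)/3 = -1/8
Digits: (2, 1, 1, 0).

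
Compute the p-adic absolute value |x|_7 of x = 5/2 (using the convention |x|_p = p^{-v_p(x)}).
|5/2|_7 = 1

Step 1 — compute v_7(x) by factoring powers of 7 out of the numerator and denominator: v_7(5/2) = 0. Step 2 — apply |x|_p = p^{-v_p(x)} = 7^{0} = 1.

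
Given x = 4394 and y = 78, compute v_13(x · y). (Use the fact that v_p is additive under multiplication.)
v_13(342732) = 4

v_p(x) = 3 (factor: 4394 = 13^3 · 2); v_p(y) = 1 (factor: 78 = 13^1 · 6). Additivity: v_p(xy) = v_p(x) + v_p(y) = 3 + 1 = 4. (Direct check: xy = 342732 = 13^4 · (12).)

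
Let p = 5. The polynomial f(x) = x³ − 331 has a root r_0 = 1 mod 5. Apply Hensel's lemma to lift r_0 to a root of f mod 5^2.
r_1 = 11 (mod 25)

Hensel: r_{i+1} = r_i − f(r_i)/f′(r_i) mod 5^{i+2}, where f′(x) = 3x². Iterate:
  r_0 = 1 (mod 5)
  r_1 = 11 (mod 25)
Final: r = 11 with f(r) ≡ 0 mod 5^2.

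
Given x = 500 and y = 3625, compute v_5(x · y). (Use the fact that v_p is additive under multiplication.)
v_5(1812500) = 6

v_p(x) = 3 (factor: 500 = 5^3 · 4); v_p(y) = 3 (factor: 3625 = 5^3 · 29). Additivity: v_p(xy) = v_p(x) + v_p(y) = 3 + 3 = 6. (Direct check: xy = 1812500 = 5^6 · (116).)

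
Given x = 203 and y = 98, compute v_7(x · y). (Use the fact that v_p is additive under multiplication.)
v_7(19894) = 3

v_p(x) = 1 (factor: 203 = 7^1 · 29); v_p(y) = 2 (factor: 98 = 7^2 · 2). Additivity: v_p(xy) = v_p(x) + v_p(y) = 1 + 2 = 3. (Direct check: xy = 19894 = 7^3 · (58).)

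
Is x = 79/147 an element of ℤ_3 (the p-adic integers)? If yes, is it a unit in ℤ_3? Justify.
x ∉ ℤ_3 (v_3(x) = -1 < 0)

ℤ_3 = {x ∈ ℚ_3 : v_3(x) ≥ 0} and ℤ_3^× = {x ∈ ℤ_3 : v_3(x) = 0}. Here v_3(79/147) = v_3(num) − v_3(den) = -1; compare against these criteria.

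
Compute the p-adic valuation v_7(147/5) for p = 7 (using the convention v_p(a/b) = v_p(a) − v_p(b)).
v_7(147/5) = 2

Factor powers of 7 from the numerator and denominator of the reduced fraction: 147 = 7^2 · 3 and 5 = 7^0 · 5. Apply v_p(a/b) = v_p(a) − v_p(b): v_7(147/5) = 2 − 0 = 2.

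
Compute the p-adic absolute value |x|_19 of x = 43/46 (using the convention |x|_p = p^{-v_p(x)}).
|43/46|_19 = 1

Step 1 — compute v_19(x) by factoring powers of 19 out of the numerator and denominator: v_19(43/46) = 0. Step 2 — apply |x|_p = p^{-v_p(x)} = 19^{0} = 1.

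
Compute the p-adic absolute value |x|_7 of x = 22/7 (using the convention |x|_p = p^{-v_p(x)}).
|22/7|_7 = 7

Step 1 — compute v_7(x) by factoring powers of 7 out of the numerator and denominator: v_7(22/7) = -1. Step 2 — apply |x|_p = p^{-v_p(x)} = 7^{1} = 7.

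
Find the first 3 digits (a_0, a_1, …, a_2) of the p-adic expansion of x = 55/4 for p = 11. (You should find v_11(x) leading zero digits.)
(a_0, …, a_2) = (0, 4, 8)

v_11(55/4) = 1, so a_0 = ... = a_0 = 0. Factor out: x = 11^1 · u with u = 5/4 a unit in ℤ_11. Expand u iteratively via a_{v+i} = u_i mod 11, u_{i+1} = (u_i − a_{v+i})/11:
  u_0 = 5/4;  a_1 = 4;  u_1 = (u_0 − 4)/11 = -1/4
  u_1 = -1/4;  a_2 = 8;  u_2 = (u_1 − 8)/11 = -3/4
Digits: (0, 4, 8).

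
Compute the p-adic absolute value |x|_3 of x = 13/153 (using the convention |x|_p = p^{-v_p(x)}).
|13/153|_3 = 9

Step 1 — compute v_3(x) by factoring powers of 3 out of the numerator and denominator: v_3(13/153) = -2. Step 2 — apply |x|_p = p^{-v_p(x)} = 3^{2} = 9.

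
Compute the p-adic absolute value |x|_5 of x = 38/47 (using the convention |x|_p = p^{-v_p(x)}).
|38/47|_5 = 1

Step 1 — compute v_5(x) by factoring powers of 5 out of the numerator and denominator: v_5(38/47) = 0. Step 2 — apply |x|_p = p^{-v_p(x)} = 5^{0} = 1.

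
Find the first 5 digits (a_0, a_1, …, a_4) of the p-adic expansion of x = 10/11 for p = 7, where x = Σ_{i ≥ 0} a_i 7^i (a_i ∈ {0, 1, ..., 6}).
(a_0, …, a_4) = (6, 5, 3, 2, 6)

v_7(10/11) = 0 (numerator and denominator both coprime to 7), so x ∈ ℤ_7^×. Compute digits iteratively via a_i = x_i mod 7, x_{i+1} = (x_i − a_i)/7, with x_0 = x:
  x_0 = 10/11;  a_0 = 6;  x_1 = (x_0 − 6)/7 = -8/11
  x_1 = -8/11;  a_1 = 5;  x_2 = (x_1 − 5)/7 = -9/11
  x_2 = -9/11;  a_2 = 3;  x_3 = (x_2 − 3)/7 = -6/11
  x_3 = -6/11;  a_3 = 2;  x_4 = (x_3 − 2)/7 = -4/11
  x_4 = -4/11;  a_4 = 6;  x_5 = (x_4 − 6)/7 = -10/11
Digits: (6, 5, 3, 2, 6).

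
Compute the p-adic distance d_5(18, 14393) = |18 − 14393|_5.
d_5(18, 14393) = 1/625

Step 1 — x − y = 18 − 14393 = -14375. Step 2 — v_5(-14375) = 4 (factor: -14375 = −(5^4 · 23); the sign does not affect v_p). Step 3 — |x − y|_5 = 5^{-4} = 1/625.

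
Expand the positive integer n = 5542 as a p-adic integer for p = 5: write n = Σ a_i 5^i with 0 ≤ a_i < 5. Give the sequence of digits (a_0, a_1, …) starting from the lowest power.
(a_0, a_1, …) = (2, 3, 1, 4, 3, 1)

Repeated division by 5 gives the digits low-to-high: 5542 = 2 + 3·5^1 + 1·5^2 + 4·5^3 + 3·5^4 + 1·5^5. Digit sequence: (2, 3, 1, 4, 3, 1).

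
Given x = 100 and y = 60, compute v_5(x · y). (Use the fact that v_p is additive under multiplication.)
v_5(6000) = 3

v_p(x) = 2 (factor: 100 = 5^2 · 4); v_p(y) = 1 (factor: 60 = 5^1 · 12). Additivity: v_p(xy) = v_p(x) + v_p(y) = 2 + 1 = 3. (Direct check: xy = 6000 = 5^3 · (48).)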